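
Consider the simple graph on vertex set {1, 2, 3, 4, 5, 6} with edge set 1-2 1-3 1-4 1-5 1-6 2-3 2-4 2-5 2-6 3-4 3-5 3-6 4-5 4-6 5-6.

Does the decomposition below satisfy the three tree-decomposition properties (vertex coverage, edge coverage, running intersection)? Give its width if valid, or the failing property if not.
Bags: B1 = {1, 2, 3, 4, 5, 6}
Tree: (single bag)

Yes; width 5.

Vertex coverage: the bags together contain {1, 2, 3, 4, 5, 6}, the full vertex set. Edge coverage: each edge of G has both endpoints in at least one bag. Running intersection: for every vertex, the bags containing it form a connected subtree. All three properties hold, so this is a valid tree decomposition of width max|bag| − 1 = 5, and hence tw(G) ≤ 5.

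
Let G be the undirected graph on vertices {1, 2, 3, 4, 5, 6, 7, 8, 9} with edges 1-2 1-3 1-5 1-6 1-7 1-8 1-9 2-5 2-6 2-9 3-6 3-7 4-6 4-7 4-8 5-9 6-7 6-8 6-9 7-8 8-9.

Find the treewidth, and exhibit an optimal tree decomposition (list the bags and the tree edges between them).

Treewidth 3.
One optimal decomposition is:
Bags: B1 = {1, 6, 8, 9}  B2 = {1, 6, 7, 8}  B3 = {4, 6, 7, 8}  B4 = {1, 2, 6, 9}  B5 = {1, 3, 6, 7}  B6 = {1, 2, 5, 9}
Tree: B1–B2, B2–B3, B1–B4, B2–B5, B4–B6

The largest bag has 4 vertices, giving width 3; this decomposition certifies tw(G) ≤ 3. On the other hand G contains the 4-clique {1, 2, 5, 9}. A clique must lie in a single bag of any decomposition, so no decomposition can have width below 3. Hence tw(G) = 3 exactly.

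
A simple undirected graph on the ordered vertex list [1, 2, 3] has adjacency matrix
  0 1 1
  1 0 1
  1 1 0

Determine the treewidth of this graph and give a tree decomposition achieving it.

A single bag containing all 3 vertices is trivially a valid decomposition of width 2. For the lower bound, the 3 vertices {1, 2, 3} are pairwise adjacent, and any tree decomposition puts a clique entirely inside one bag — forcing width ≥ 2. Hence tw(G) = 2 exactly.

Treewidth 2.
Bags: B1 = {1, 2, 3}
Tree: (single bag)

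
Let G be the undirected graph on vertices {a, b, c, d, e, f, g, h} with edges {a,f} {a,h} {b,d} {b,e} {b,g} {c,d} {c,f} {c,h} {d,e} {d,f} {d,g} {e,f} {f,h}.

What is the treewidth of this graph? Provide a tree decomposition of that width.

Treewidth 2.
One such decomposition:
Bags: B1 = {d, e, f}  B2 = {c, d, f}  B3 = {b, d, e}  B4 = {c, f, h}  B5 = {b, d, g}  B6 = {a, f, h}
Tree: B1–B2, B1–B3, B2–B4, B3–B5, B4–B6

Each bag holds 3 vertices, so the decomposition has width 2, which upper-bounds the treewidth. Conversely, {b, d, g} is a clique of size 3, and the vertices of any clique must share a bag in every tree decomposition; so some bag has ≥ 3 vertices and tw(G) ≥ 2. Combining the bounds, tw(G) = 2.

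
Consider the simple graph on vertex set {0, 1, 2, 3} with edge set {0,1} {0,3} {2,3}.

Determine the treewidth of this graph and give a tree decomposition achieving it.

Treewidth 1.
One optimal decomposition is:
Bags: B1 = {0, 3}  B2 = {2, 3}  B3 = {0, 1}
Tree: B1–B2, B1–B3

The largest bag has 2 vertices, giving width 1; this decomposition certifies tw(G) ≤ 1. Any graph with an edge has treewidth ≥ 1, and G has the edge 0–3. Combining the bounds, tw(G) = 1.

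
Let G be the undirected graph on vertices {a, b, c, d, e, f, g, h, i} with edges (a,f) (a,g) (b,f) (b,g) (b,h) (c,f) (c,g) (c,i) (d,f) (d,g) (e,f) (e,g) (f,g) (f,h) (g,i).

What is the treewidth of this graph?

A width-2 tree decomposition is:
Bags: B1 = {a, f, g}  B2 = {e, f, g}  B3 = {c, f, g}  B4 = {d, f, g}  B5 = {c, g, i}  B6 = {b, f, g}  B7 = {b, f, h}
Tree: B1–B2, B1–B3, B2–B4, B3–B5, B1–B6, B6–B7
Every bag has size at most 3, so the width is 3 − 1 = 2 and tw(G) ≤ 2. On the other hand G contains the 3-clique {d, f, g}. A clique must lie in a single bag of any decomposition, so no decomposition can have width below 2. Combining the bounds, tw(G) = 2.

2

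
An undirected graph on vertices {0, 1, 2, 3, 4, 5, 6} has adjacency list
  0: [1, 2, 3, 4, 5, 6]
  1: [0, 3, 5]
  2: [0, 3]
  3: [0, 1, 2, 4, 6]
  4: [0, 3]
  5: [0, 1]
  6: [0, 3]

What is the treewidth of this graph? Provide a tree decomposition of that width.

The largest bag has 3 vertices, giving width 2; this decomposition certifies tw(G) ≤ 2. For the lower bound, the 3 vertices {0, 1, 3} are pairwise adjacent, and any tree decomposition puts a clique entirely inside one bag — forcing width ≥ 2. The upper and lower bounds meet at 2, so that is the treewidth.

Treewidth 2.
Bags: B1 = {0, 2, 3}  B2 = {0, 1, 3}  B3 = {0, 3, 4}  B4 = {0, 1, 5}  B5 = {0, 3, 6}
Tree: B1–B2, B2–B3, B2–B4, B3–B5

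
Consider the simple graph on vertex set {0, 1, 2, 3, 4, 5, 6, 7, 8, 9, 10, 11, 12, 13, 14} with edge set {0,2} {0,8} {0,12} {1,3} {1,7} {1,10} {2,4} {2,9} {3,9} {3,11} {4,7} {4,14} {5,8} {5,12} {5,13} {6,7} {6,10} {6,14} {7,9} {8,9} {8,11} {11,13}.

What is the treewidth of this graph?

A width-3 tree decomposition is:
Bags: B1 = {5, 11, 12, 13}  B2 = {5, 8, 11, 12}  B3 = {0, 8, 11, 12}  B4 = {0, 3, 8, 11}  B5 = {0, 3, 8, 9}  B6 = {0, 2, 3, 9}  B7 = {1, 2, 3, 9}  B8 = {1, 2, 7, 9}  B9 = {1, 2, 4, 7}  B10 = {1, 4, 7, 10}  B11 = {4, 6, 7, 10}  B12 = {4, 6, 10, 14}
Tree: B1–B2, B2–B3, B3–B4, B4–B5, B5–B6, B6–B7, B7–B8, B8–B9, B9–B10, B10–B11, B11–B12
Each bag holds 4 vertices, so the decomposition has width 3, which upper-bounds the treewidth. For the lower bound: the 4 vertex sets {5,12,13}, {11}, {8}, {0,2,3,9} are disjoint, each induces a connected subgraph, and every pair is joined by at least one edge of G. Contracting each set to a single vertex therefore yields K_{4} as a minor, and since treewidth is minor-monotone, tw(G) ≥ tw(K_{4}) = 3. The upper and lower bounds meet at 3, so that is the treewidth.

3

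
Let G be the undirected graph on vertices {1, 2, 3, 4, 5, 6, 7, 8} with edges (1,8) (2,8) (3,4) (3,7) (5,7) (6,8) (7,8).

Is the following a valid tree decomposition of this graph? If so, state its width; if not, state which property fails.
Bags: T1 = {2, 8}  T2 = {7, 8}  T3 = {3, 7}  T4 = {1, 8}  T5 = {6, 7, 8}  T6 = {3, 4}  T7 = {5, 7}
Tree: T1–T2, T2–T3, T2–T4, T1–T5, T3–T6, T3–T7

A tree decomposition must satisfy three properties: every vertex lies in some bag; for every edge, both endpoints lie together in some bag; and for every vertex, the bags containing it form a connected subtree. Here bags containing vertex 7 are not connected in the tree, so the decomposition is invalid.

No — bags containing vertex 7 are not connected in the tree.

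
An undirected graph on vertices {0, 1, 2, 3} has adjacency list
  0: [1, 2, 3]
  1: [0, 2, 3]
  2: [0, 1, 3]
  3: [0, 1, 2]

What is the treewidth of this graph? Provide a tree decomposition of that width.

Treewidth 3.
One such decomposition:
Bags: B1 = {0, 1, 2, 3}
Tree: (single bag)

With just one bag of size 4, the width is 4 − 1 = 3, so tw(G) ≤ 3. For the lower bound, the 4 vertices {0, 1, 2, 3} are pairwise adjacent, and any tree decomposition puts a clique entirely inside one bag — forcing width ≥ 3. Combining the bounds, tw(G) = 3.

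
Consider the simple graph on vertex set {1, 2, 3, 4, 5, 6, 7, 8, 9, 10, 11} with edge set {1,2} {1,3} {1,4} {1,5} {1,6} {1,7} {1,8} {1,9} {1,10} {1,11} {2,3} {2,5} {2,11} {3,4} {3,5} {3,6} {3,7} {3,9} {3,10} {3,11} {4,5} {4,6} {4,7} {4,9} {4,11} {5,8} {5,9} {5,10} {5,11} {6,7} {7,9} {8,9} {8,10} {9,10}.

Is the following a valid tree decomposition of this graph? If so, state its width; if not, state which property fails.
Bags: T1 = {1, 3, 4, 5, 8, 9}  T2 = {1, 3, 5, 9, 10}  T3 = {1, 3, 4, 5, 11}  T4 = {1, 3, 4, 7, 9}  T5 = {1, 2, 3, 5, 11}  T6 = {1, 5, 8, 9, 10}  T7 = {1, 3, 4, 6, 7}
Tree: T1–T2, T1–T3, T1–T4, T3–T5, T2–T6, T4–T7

No — bags containing vertex 8 are not connected in the tree.

A tree decomposition must satisfy three properties: every vertex lies in some bag; for every edge, both endpoints lie together in some bag; and for every vertex, the bags containing it form a connected subtree. Here bags containing vertex 8 are not connected in the tree, so the decomposition is invalid.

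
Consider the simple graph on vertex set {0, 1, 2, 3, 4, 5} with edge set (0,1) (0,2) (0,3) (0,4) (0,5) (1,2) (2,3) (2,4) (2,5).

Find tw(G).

2

A width-2 tree decomposition is:
Bags: B1 = {0, 2, 4}  B2 = {0, 1, 2}  B3 = {0, 2, 5}  B4 = {0, 2, 3}
Tree: B1–B2, B2–B3, B3–B4
Each bag holds 3 vertices, so the decomposition has width 2, which upper-bounds the treewidth. On the other hand G contains the 3-clique {0, 1, 2}. A clique must lie in a single bag of any decomposition, so no decomposition can have width below 2. The upper and lower bounds meet at 2, so that is the treewidth.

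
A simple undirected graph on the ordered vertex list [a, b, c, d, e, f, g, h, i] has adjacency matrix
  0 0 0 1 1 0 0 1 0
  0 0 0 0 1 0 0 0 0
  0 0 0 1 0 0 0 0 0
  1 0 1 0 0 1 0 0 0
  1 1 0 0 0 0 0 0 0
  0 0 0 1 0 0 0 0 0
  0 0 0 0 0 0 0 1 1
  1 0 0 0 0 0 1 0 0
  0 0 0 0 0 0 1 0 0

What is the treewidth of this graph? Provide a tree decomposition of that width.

The largest bag has 2 vertices, giving width 1; this decomposition certifies tw(G) ≤ 1. Since G has at least one edge (e.g. h–a), it is not an edgeless graph, so tw(G) ≥ 1. Combining the bounds, tw(G) = 1.

Treewidth 1.
One such decomposition:
Bags: B1 = {a, h}  B2 = {g, h}  B3 = {a, e}  B4 = {b, e}  B5 = {a, d}  B6 = {c, d}  B7 = {g, i}  B8 = {d, f}
Tree: B1–B2, B1–B3, B3–B4, B3–B5, B5–B6, B2–B7, B6–B8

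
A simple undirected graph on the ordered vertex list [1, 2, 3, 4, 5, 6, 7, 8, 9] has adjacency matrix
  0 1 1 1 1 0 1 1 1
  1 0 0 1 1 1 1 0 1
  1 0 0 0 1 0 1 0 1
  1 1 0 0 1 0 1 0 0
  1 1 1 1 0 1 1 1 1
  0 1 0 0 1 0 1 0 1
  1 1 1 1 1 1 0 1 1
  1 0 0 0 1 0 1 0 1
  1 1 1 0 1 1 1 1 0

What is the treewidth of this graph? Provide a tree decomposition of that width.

Each bag holds 5 vertices, so the decomposition has width 4, which upper-bounds the treewidth. Conversely, {1, 5, 7, 8, 9} is a clique of size 5, and the vertices of any clique must share a bag in every tree decomposition; so some bag has ≥ 5 vertices and tw(G) ≥ 4. Combining the bounds, tw(G) = 4.

Treewidth 4.
One optimal decomposition is:
Bags: B1 = {2, 5, 6, 7, 9}  B2 = {1, 2, 5, 7, 9}  B3 = {1, 5, 7, 8, 9}  B4 = {1, 3, 5, 7, 9}  B5 = {1, 2, 4, 5, 7}
Tree: B1–B2, B2–B3, B2–B4, B2–B5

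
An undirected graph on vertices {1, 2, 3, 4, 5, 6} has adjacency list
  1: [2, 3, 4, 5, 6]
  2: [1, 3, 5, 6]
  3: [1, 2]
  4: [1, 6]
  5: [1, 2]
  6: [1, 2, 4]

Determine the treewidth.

2

A width-2 tree decomposition is:
Bags: B1 = {1, 2, 5}  B2 = {1, 2, 6}  B3 = {1, 2, 3}  B4 = {1, 4, 6}
Tree: B1–B2, B1–B3, B2–B4
The largest bag has 3 vertices, giving width 2; this decomposition certifies tw(G) ≤ 2. On the other hand G contains the 3-clique {1, 2, 3}. A clique must lie in a single bag of any decomposition, so no decomposition can have width below 2. Therefore the treewidth is 2.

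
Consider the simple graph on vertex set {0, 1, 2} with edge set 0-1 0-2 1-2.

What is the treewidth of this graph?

2

A width-2 tree decomposition is:
Bags: B1 = {0, 1, 2}
Tree: (single bag)
A single bag containing all 3 vertices is trivially a valid decomposition of width 2. For the lower bound, the 3 vertices {0, 1, 2} are pairwise adjacent, and any tree decomposition puts a clique entirely inside one bag — forcing width ≥ 2. The upper and lower bounds meet at 2, so that is the treewidth.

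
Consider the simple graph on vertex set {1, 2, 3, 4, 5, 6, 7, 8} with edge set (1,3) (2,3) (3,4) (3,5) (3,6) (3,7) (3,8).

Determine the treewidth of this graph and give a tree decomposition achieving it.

Treewidth 1.
One such decomposition:
Bags: B1 = {3, 4}  B2 = {3, 7}  B3 = {3, 5}  B4 = {1, 3}  B5 = {3, 6}  B6 = {3, 8}  B7 = {2, 3}
Tree: B1–B2, B2–B3, B1–B4, B2–B5, B5–B6, B6–B7

The largest bag has 2 vertices, giving width 1; this decomposition certifies tw(G) ≤ 1. G has an edge, so its treewidth is at least 1. The upper and lower bounds meet at 1, so that is the treewidth.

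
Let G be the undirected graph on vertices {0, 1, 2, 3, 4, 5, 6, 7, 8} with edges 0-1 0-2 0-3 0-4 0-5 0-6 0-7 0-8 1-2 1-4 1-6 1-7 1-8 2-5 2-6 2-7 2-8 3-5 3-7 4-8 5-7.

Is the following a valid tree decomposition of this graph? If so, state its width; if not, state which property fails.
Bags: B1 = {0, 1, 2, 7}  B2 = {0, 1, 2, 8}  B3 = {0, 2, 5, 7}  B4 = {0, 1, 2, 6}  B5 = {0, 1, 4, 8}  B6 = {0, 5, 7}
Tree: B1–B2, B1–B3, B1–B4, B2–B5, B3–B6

No — vertex 3 appears in no bag.

A tree decomposition must satisfy three properties: every vertex lies in some bag; for every edge, both endpoints lie together in some bag; and for every vertex, the bags containing it form a connected subtree. Here vertex 3 appears in no bag, so the decomposition is invalid.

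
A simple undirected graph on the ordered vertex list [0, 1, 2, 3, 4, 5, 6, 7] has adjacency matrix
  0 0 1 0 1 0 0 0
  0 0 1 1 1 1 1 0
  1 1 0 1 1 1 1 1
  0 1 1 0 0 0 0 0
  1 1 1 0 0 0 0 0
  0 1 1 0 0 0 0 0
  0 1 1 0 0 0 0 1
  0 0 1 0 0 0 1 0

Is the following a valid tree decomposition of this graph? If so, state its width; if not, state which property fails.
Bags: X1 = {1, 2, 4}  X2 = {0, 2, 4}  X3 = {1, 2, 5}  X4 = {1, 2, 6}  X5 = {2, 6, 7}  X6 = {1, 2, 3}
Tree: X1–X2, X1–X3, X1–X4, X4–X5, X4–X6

Every vertex of G appears in some bag (union = {0, 1, 2, 3, 4, 5, 6, 7}); every edge is covered by a bag; and for each vertex v the set of bags containing v is connected in the bag tree. The decomposition is therefore valid. The largest bag has 3 vertices, so the width is 2.

Yes; width 2.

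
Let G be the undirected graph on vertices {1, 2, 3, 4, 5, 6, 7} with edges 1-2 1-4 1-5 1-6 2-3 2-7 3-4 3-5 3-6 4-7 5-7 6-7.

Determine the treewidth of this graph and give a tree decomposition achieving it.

Treewidth 3.
One such decomposition:
Bags: B1 = {1, 3, 5, 7}  B2 = {1, 3, 6, 7}  B3 = {1, 2, 3, 7}  B4 = {1, 3, 4, 7}
Tree: B1–B2, B2–B3, B3–B4

Each bag holds 4 vertices, so the decomposition has width 3, which upper-bounds the treewidth. For the lower bound: the 4 vertex sets {3,5}, {6,7}, {1}, {2} are disjoint, each induces a connected subgraph, and every pair is joined by at least one edge of G. Contracting each set to a single vertex therefore yields K_{4} as a minor, and since treewidth is minor-monotone, tw(G) ≥ tw(K_{4}) = 3. Combining the bounds, tw(G) = 3.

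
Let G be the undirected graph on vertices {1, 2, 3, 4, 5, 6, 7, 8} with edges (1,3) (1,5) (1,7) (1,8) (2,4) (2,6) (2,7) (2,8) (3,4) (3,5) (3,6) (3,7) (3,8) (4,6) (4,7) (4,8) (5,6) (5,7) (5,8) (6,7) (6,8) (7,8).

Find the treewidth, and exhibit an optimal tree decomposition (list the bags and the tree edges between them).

The largest bag has 5 vertices, giving width 4; this decomposition certifies tw(G) ≤ 4. For the lower bound, the 5 vertices {2, 4, 6, 7, 8} are pairwise adjacent, and any tree decomposition puts a clique entirely inside one bag — forcing width ≥ 4. The upper and lower bounds meet at 4, so that is the treewidth.

Treewidth 4.
One optimal decomposition is:
Bags: B1 = {3, 5, 6, 7, 8}  B2 = {1, 3, 5, 7, 8}  B3 = {3, 4, 6, 7, 8}  B4 = {2, 4, 6, 7, 8}
Tree: B1–B2, B1–B3, B3–B4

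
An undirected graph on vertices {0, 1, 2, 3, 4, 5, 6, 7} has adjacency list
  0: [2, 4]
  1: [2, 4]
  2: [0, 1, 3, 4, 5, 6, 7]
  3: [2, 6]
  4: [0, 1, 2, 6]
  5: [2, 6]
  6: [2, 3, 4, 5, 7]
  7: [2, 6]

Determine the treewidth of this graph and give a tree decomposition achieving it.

Treewidth 2.
One such decomposition:
Bags: B1 = {2, 3, 6}  B2 = {2, 4, 6}  B3 = {2, 5, 6}  B4 = {1, 2, 4}  B5 = {0, 2, 4}  B6 = {2, 6, 7}
Tree: B1–B2, B2–B3, B2–B4, B4–B5, B2–B6

Every bag has size at most 3, so the width is 3 − 1 = 2 and tw(G) ≤ 2. On the other hand G contains the 3-clique {0, 2, 4}. A clique must lie in a single bag of any decomposition, so no decomposition can have width below 2. Hence tw(G) = 2 exactly.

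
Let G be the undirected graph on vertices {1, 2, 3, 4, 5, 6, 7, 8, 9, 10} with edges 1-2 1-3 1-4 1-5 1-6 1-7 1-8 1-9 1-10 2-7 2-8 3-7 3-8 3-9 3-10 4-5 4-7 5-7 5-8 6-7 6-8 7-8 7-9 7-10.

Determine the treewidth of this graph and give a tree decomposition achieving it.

Each bag holds 4 vertices, so the decomposition has width 3, which upper-bounds the treewidth. On the other hand G contains the 4-clique {1, 2, 7, 8}. A clique must lie in a single bag of any decomposition, so no decomposition can have width below 3. Combining the bounds, tw(G) = 3.

Treewidth 3.
One optimal decomposition is:
Bags: B1 = {1, 3, 7, 8}  B2 = {1, 5, 7, 8}  B3 = {1, 4, 5, 7}  B4 = {1, 3, 7, 9}  B5 = {1, 6, 7, 8}  B6 = {1, 2, 7, 8}  B7 = {1, 3, 7, 10}
Tree: B1–B2, B2–B3, B1–B4, B1–B5, B5–B6, B1–B7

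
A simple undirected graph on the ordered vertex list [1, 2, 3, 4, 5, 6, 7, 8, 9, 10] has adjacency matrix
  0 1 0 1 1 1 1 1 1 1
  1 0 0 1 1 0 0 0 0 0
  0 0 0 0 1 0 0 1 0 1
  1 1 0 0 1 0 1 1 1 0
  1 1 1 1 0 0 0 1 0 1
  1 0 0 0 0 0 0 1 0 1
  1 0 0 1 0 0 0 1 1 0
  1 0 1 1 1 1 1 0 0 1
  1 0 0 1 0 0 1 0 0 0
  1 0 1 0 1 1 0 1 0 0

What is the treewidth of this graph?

3

A width-3 tree decomposition is:
Bags: B1 = {1, 4, 7, 8}  B2 = {1, 4, 5, 8}  B3 = {1, 5, 8, 10}  B4 = {1, 6, 8, 10}  B5 = {3, 5, 8, 10}  B6 = {1, 2, 4, 5}  B7 = {1, 4, 7, 9}
Tree: B1–B2, B2–B3, B3–B4, B3–B5, B2–B6, B1–B7
Each bag holds 4 vertices, so the decomposition has width 3, which upper-bounds the treewidth. On the other hand G contains the 4-clique {1, 5, 8, 10}. A clique must lie in a single bag of any decomposition, so no decomposition can have width below 3. The upper and lower bounds meet at 3, so that is the treewidth.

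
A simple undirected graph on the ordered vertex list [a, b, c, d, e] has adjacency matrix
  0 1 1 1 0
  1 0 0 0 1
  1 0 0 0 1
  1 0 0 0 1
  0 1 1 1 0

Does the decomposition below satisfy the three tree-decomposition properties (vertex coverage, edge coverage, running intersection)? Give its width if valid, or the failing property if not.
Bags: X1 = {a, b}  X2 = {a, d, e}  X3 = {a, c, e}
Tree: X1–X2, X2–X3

A tree decomposition must satisfy three properties: every vertex lies in some bag; for every edge, both endpoints lie together in some bag; and for every vertex, the bags containing it form a connected subtree. Here edge (e,b) lies in no bag, so the decomposition is invalid.

No — edge (e,b) lies in no bag.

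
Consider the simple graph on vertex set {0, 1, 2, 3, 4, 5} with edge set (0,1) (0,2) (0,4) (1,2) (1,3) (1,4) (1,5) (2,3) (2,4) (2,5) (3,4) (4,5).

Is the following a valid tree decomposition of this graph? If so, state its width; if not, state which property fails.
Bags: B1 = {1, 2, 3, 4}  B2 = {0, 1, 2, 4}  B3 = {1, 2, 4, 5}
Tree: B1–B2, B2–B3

Checking the three conditions: (i) the bags cover all of {0, 1, 2, 3, 4, 5}; (ii) for each edge, some bag contains both endpoints; (iii) the bags containing any fixed vertex form a subtree. All hold, so the decomposition is valid with width 4 − 1 = 3.

Yes; width 3.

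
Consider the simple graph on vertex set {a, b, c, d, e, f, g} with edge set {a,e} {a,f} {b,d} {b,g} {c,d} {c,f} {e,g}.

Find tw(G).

A width-2 tree decomposition is:
Bags: B1 = {b, e, g}  B2 = {b, d, e}  B3 = {c, d, e}  B4 = {c, e, f}  B5 = {a, e, f}
Tree: B1–B2, B2–B3, B3–B4, B4–B5
Each bag holds 3 vertices, so the decomposition has width 2, which upper-bounds the treewidth. Since e–g–b–d–c–f–a–e is a cycle in G, G is not acyclic. Forests are exactly the graphs of treewidth ≤ 1, so tw(G) ≥ 2. Hence tw(G) = 2 exactly.

2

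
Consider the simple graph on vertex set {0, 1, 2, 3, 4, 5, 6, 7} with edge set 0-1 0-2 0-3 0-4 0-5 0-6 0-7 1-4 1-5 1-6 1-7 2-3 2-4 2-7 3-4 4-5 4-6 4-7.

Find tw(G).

3

A width-3 tree decomposition is:
Bags: B1 = {0, 1, 4, 7}  B2 = {0, 1, 4, 6}  B3 = {0, 1, 4, 5}  B4 = {0, 2, 4, 7}  B5 = {0, 2, 3, 4}
Tree: B1–B2, B2–B3, B1–B4, B4–B5
The largest bag has 4 vertices, giving width 3; this decomposition certifies tw(G) ≤ 3. On the other hand G contains the 4-clique {0, 1, 4, 5}. A clique must lie in a single bag of any decomposition, so no decomposition can have width below 3. The upper and lower bounds meet at 3, so that is the treewidth.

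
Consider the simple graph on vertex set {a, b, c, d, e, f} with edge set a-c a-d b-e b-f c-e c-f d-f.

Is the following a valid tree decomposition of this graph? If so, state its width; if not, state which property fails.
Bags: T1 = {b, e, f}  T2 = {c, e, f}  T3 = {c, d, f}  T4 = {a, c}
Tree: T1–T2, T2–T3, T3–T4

A tree decomposition must satisfy three properties: every vertex lies in some bag; for every edge, both endpoints lie together in some bag; and for every vertex, the bags containing it form a connected subtree. Here edge (d,a) lies in no bag, so the decomposition is invalid.

No — edge (d,a) lies in no bag.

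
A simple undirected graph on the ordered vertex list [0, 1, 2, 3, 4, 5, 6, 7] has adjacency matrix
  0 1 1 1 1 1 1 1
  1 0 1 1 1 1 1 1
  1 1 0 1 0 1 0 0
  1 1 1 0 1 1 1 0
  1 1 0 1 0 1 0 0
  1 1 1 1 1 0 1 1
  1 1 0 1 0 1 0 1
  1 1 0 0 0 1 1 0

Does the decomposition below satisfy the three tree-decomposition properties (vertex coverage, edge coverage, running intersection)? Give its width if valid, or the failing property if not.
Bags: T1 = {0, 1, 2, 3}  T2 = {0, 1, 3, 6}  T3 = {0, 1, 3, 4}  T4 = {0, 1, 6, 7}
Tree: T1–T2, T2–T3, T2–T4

A tree decomposition must satisfy three properties: every vertex lies in some bag; for every edge, both endpoints lie together in some bag; and for every vertex, the bags containing it form a connected subtree. Here vertex 5 appears in no bag, so the decomposition is invalid.

No — vertex 5 appears in no bag.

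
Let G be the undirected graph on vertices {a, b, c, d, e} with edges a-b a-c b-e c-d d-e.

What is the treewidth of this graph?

2

A width-2 tree decomposition is:
Bags: B1 = {b, d, e}  B2 = {b, c, d}  B3 = {a, b, c}
Tree: B1–B2, B2–B3
Each bag holds 3 vertices, so the decomposition has width 2, which upper-bounds the treewidth. For the lower bound, G contains the cycle b–e–d–c–a–b, so G is not a forest; only forests have treewidth ≤ 1, hence tw(G) ≥ 2. Hence tw(G) = 2 exactly.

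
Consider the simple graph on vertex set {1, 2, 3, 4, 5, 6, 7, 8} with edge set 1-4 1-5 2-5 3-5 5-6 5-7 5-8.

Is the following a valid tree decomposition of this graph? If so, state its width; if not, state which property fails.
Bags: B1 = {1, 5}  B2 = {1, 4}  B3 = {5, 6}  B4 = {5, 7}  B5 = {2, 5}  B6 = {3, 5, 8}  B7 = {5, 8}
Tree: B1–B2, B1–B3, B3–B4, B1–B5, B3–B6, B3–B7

No — bags containing vertex 8 are not connected in the tree.

A tree decomposition must satisfy three properties: every vertex lies in some bag; for every edge, both endpoints lie together in some bag; and for every vertex, the bags containing it form a connected subtree. Here bags containing vertex 8 are not connected in the tree, so the decomposition is invalid.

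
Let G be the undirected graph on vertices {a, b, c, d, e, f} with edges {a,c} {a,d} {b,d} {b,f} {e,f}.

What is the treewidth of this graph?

A width-1 tree decomposition is:
Bags: B1 = {a, c}  B2 = {a, d}  B3 = {b, d}  B4 = {b, f}  B5 = {e, f}
Tree: B1–B2, B2–B3, B3–B4, B4–B5
The largest bag has 2 vertices, giving width 1; this decomposition certifies tw(G) ≤ 1. G has an edge, so its treewidth is at least 1. Hence tw(G) = 1 exactly.

1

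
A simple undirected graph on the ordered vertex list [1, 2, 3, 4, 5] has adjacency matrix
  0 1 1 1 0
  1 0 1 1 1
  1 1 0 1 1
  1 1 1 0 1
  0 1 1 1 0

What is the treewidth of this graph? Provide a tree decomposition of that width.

Each bag holds 4 vertices, so the decomposition has width 3, which upper-bounds the treewidth. For the lower bound, the 4 vertices {1, 2, 3, 4} are pairwise adjacent, and any tree decomposition puts a clique entirely inside one bag — forcing width ≥ 3. Hence tw(G) = 3 exactly.

Treewidth 3.
One optimal decomposition is:
Bags: B1 = {2, 3, 4, 5}  B2 = {1, 2, 3, 4}
Tree: B1–B2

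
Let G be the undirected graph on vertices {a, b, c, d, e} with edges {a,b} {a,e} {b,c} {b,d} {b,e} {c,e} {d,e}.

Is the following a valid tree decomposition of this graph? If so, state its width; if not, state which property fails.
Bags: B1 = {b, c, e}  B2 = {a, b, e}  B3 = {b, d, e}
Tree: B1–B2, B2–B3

Checking the three conditions: (i) the bags cover all of {a, b, c, d, e}; (ii) for each edge, some bag contains both endpoints; (iii) the bags containing any fixed vertex form a subtree. All hold, so the decomposition is valid with width 3 − 1 = 2.

Yes; width 2.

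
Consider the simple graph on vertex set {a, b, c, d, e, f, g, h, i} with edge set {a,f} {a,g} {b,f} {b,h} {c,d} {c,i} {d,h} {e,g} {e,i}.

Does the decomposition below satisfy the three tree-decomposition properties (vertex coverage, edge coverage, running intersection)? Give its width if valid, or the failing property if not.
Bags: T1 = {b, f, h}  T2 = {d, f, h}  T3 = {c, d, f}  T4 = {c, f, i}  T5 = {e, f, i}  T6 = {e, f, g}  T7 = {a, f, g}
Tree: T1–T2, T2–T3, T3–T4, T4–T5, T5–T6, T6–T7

Yes; width 2.

Checking the three conditions: (i) the bags cover all of {a, b, c, d, e, f, g, h, i}; (ii) for each edge, some bag contains both endpoints; (iii) the bags containing any fixed vertex form a subtree. All hold, so the decomposition is valid with width 3 − 1 = 2.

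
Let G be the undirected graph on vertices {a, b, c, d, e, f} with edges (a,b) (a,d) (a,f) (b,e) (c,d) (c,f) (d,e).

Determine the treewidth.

2

A width-2 tree decomposition is:
Bags: B1 = {b, d, e}  B2 = {a, b, d}  B3 = {a, c, d}  B4 = {a, c, f}
Tree: B1–B2, B2–B3, B3–B4
Every bag has size at most 3, so the width is 3 − 1 = 2 and tw(G) ≤ 2. The edges e–b–a–d–e form a cycle, so G is not a tree and its treewidth is at least 2. Therefore the treewidth is 2.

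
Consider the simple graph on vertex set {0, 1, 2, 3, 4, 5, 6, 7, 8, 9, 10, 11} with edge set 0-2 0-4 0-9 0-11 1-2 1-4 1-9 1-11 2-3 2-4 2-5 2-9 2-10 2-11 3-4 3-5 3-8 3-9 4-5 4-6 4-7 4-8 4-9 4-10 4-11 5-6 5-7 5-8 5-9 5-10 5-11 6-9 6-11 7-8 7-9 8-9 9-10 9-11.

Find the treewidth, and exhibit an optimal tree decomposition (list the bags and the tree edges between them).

Every bag has size at most 5, so the width is 5 − 1 = 4 and tw(G) ≤ 4. For the lower bound, the 5 vertices {0, 2, 4, 9, 11} are pairwise adjacent, and any tree decomposition puts a clique entirely inside one bag — forcing width ≥ 4. Hence tw(G) = 4 exactly.

Treewidth 4.
One optimal decomposition is:
Bags: B1 = {2, 4, 5, 9, 10}  B2 = {2, 4, 5, 9, 11}  B3 = {0, 2, 4, 9, 11}  B4 = {1, 2, 4, 9, 11}  B5 = {2, 3, 4, 5, 9}  B6 = {3, 4, 5, 8, 9}  B7 = {4, 5, 6, 9, 11}  B8 = {4, 5, 7, 8, 9}
Tree: B1–B2, B2–B3, B2–B4, B2–B5, B5–B6, B2–B7, B6–B8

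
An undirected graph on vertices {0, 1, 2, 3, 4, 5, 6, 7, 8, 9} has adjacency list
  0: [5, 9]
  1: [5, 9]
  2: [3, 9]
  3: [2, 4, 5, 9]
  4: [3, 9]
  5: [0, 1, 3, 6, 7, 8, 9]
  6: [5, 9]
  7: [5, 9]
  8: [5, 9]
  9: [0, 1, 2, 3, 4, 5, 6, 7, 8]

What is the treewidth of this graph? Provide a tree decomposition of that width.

Every bag has size at most 3, so the width is 3 − 1 = 2 and tw(G) ≤ 2. Conversely, {2, 3, 9} is a clique of size 3, and the vertices of any clique must share a bag in every tree decomposition; so some bag has ≥ 3 vertices and tw(G) ≥ 2. The upper and lower bounds meet at 2, so that is the treewidth.

Treewidth 2.
Bags: B1 = {0, 5, 9}  B2 = {5, 7, 9}  B3 = {3, 5, 9}  B4 = {2, 3, 9}  B5 = {1, 5, 9}  B6 = {5, 6, 9}  B7 = {5, 8, 9}  B8 = {3, 4, 9}
Tree: B1–B2, B2–B3, B3–B4, B1–B5, B3–B6, B3–B7, B3–B8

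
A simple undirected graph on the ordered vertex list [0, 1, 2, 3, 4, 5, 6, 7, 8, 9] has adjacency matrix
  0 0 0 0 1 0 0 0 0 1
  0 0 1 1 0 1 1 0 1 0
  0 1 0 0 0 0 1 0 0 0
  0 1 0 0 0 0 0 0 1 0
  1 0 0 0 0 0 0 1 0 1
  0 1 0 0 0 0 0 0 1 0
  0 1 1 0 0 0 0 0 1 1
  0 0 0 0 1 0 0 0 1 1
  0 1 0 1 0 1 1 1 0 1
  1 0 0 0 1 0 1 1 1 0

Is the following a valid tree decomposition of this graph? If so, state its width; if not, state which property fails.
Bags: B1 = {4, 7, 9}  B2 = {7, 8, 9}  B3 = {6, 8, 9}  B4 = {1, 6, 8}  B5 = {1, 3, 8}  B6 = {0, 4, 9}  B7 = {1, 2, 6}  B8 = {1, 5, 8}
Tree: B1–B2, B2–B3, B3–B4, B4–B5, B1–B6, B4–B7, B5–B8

Yes; width 2.

Checking the three conditions: (i) the bags cover all of {0, 1, 2, 3, 4, 5, 6, 7, 8, 9}; (ii) for each edge, some bag contains both endpoints; (iii) the bags containing any fixed vertex form a subtree. All hold, so the decomposition is valid with width 3 − 1 = 2.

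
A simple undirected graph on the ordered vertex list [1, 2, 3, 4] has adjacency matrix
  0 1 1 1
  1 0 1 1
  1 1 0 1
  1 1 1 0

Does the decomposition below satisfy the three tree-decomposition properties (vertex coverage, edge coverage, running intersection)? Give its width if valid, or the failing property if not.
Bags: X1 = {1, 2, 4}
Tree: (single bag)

No — vertex 3 appears in no bag.

A tree decomposition must satisfy three properties: every vertex lies in some bag; for every edge, both endpoints lie together in some bag; and for every vertex, the bags containing it form a connected subtree. Here vertex 3 appears in no bag, so the decomposition is invalid.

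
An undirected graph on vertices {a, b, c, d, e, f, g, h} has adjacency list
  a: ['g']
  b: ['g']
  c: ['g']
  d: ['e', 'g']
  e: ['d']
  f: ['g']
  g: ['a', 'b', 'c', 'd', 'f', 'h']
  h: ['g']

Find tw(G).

A width-1 tree decomposition is:
Bags: B1 = {d, e}  B2 = {d, g}  B3 = {g, h}  B4 = {c, g}  B5 = {a, g}  B6 = {b, g}  B7 = {f, g}
Tree: B1–B2, B2–B3, B3–B4, B2–B5, B3–B6, B3–B7
Every bag has size at most 2, so the width is 2 − 1 = 1 and tw(G) ≤ 1. Any graph with an edge has treewidth ≥ 1, and G has the edge d–e. Therefore the treewidth is 1.

1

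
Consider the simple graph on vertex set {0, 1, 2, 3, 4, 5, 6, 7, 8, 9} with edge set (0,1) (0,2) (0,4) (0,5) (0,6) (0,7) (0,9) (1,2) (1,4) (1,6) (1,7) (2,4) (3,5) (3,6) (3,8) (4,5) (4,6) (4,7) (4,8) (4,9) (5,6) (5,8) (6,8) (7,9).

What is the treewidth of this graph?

A width-3 tree decomposition is:
Bags: B1 = {4, 5, 6, 8}  B2 = {0, 4, 5, 6}  B3 = {0, 1, 4, 6}  B4 = {0, 1, 2, 4}  B5 = {0, 1, 4, 7}  B6 = {3, 5, 6, 8}  B7 = {0, 4, 7, 9}
Tree: B1–B2, B2–B3, B3–B4, B4–B5, B1–B6, B5–B7
Each bag holds 4 vertices, so the decomposition has width 3, which upper-bounds the treewidth. For the lower bound, the 4 vertices {3, 5, 6, 8} are pairwise adjacent, and any tree decomposition puts a clique entirely inside one bag — forcing width ≥ 3. Hence tw(G) = 3 exactly.

3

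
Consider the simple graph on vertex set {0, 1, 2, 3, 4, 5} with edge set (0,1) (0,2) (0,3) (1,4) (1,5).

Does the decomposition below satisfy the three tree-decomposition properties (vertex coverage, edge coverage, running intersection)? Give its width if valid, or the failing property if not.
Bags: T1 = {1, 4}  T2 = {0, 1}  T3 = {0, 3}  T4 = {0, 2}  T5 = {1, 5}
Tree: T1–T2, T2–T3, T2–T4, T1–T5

Yes; width 1.

Checking the three conditions: (i) the bags cover all of {0, 1, 2, 3, 4, 5}; (ii) for each edge, some bag contains both endpoints; (iii) the bags containing any fixed vertex form a subtree. All hold, so the decomposition is valid with width 2 − 1 = 1.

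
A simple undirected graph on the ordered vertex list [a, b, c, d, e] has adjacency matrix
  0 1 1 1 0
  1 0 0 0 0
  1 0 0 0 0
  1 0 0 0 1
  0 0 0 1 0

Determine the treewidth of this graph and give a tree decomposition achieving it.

Treewidth 1.
One such decomposition:
Bags: B1 = {d, e}  B2 = {a, d}  B3 = {a, b}  B4 = {a, c}
Tree: B1–B2, B2–B3, B3–B4

The largest bag has 2 vertices, giving width 1; this decomposition certifies tw(G) ≤ 1. G has an edge, so its treewidth is at least 1. The upper and lower bounds meet at 1, so that is the treewidth.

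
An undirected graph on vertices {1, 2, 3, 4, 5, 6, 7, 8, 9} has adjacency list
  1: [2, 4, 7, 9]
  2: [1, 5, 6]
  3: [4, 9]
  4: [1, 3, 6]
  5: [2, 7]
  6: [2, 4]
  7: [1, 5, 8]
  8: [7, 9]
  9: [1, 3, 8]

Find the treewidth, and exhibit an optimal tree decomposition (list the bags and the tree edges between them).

Treewidth 3.
One optimal decomposition is:
Bags: B1 = {3, 4, 6, 9}  B2 = {1, 4, 6, 9}  B3 = {1, 2, 6, 9}  B4 = {1, 2, 8, 9}  B5 = {1, 2, 7, 8}  B6 = {2, 5, 7, 8}
Tree: B1–B2, B2–B3, B3–B4, B4–B5, B5–B6

Each bag holds 4 vertices, so the decomposition has width 3, which upper-bounds the treewidth. For the lower bound: the 4 vertex sets {3,4,6}, {9}, {1}, {2,5,7,8} are disjoint, each induces a connected subgraph, and every pair is joined by at least one edge of G. Contracting each set to a single vertex therefore yields K_{4} as a minor, and since treewidth is minor-monotone, tw(G) ≥ tw(K_{4}) = 3. Therefore the treewidth is 3.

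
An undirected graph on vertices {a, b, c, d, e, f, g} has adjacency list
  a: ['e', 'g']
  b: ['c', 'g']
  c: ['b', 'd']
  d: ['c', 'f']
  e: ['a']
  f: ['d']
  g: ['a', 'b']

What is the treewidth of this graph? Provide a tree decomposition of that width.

Every bag has size at most 2, so the width is 2 − 1 = 1 and tw(G) ≤ 1. Any graph with an edge has treewidth ≥ 1, and G has the edge f–d. Hence tw(G) = 1 exactly.

Treewidth 1.
One optimal decomposition is:
Bags: B1 = {d, f}  B2 = {c, d}  B3 = {b, c}  B4 = {b, g}  B5 = {a, g}  B6 = {a, e}
Tree: B1–B2, B2–B3, B3–B4, B4–B5, B5–B6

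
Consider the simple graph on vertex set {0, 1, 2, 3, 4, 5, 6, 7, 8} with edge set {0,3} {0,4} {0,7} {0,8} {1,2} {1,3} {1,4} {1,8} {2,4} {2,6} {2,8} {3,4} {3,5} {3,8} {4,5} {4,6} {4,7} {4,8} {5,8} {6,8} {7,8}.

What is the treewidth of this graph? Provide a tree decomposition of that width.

The largest bag has 4 vertices, giving width 3; this decomposition certifies tw(G) ≤ 3. For the lower bound, the 4 vertices {1, 2, 4, 8} are pairwise adjacent, and any tree decomposition puts a clique entirely inside one bag — forcing width ≥ 3. Therefore the treewidth is 3.

Treewidth 3.
One such decomposition:
Bags: B1 = {0, 3, 4, 8}  B2 = {1, 3, 4, 8}  B3 = {3, 4, 5, 8}  B4 = {0, 4, 7, 8}  B5 = {1, 2, 4, 8}  B6 = {2, 4, 6, 8}
Tree: B1–B2, B2–B3, B1–B4, B2–B5, B5–B6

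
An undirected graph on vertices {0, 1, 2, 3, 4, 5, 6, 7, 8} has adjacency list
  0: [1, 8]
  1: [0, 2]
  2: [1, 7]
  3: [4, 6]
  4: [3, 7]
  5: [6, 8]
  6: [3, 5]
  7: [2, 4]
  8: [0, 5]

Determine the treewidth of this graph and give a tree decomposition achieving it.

Treewidth 2.
Bags: B1 = {0, 1, 8}  B2 = {1, 5, 8}  B3 = {1, 5, 6}  B4 = {1, 3, 6}  B5 = {1, 3, 4}  B6 = {1, 4, 7}  B7 = {1, 2, 7}
Tree: B1–B2, B2–B3, B3–B4, B4–B5, B5–B6, B6–B7

The largest bag has 3 vertices, giving width 2; this decomposition certifies tw(G) ≤ 2. For the lower bound, G contains the cycle 1–0–8–5–6–3–4–7–2–1, so G is not a forest; only forests have treewidth ≤ 1, hence tw(G) ≥ 2. Combining the bounds, tw(G) = 2.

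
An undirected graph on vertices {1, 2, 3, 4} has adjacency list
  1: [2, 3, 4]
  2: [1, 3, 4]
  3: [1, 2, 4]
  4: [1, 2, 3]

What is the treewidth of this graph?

A width-3 tree decomposition is:
Bags: B1 = {1, 2, 3, 4}
Tree: (single bag)
With just one bag of size 4, the width is 4 − 1 = 3, so tw(G) ≤ 3. On the other hand G contains the 4-clique {1, 2, 3, 4}. A clique must lie in a single bag of any decomposition, so no decomposition can have width below 3. Combining the bounds, tw(G) = 3.

3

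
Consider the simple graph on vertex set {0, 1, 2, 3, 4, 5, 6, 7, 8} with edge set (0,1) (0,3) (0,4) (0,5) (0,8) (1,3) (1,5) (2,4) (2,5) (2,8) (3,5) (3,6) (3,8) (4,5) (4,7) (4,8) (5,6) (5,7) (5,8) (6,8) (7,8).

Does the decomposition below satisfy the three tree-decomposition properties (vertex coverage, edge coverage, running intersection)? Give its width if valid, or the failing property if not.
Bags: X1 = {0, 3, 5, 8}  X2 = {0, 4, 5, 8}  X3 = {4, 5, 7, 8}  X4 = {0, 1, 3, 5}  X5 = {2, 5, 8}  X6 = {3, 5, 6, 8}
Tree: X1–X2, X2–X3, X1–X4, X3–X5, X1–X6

A tree decomposition must satisfy three properties: every vertex lies in some bag; for every edge, both endpoints lie together in some bag; and for every vertex, the bags containing it form a connected subtree. Here edge (4,2) lies in no bag, so the decomposition is invalid.

No — edge (4,2) lies in no bag.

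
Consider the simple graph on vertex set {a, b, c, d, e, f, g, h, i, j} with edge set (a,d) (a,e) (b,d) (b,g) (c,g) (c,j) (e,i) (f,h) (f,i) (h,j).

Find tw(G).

2

A width-2 tree decomposition is:
Bags: B1 = {a, d, e}  B2 = {d, e, i}  B3 = {d, f, i}  B4 = {d, f, h}  B5 = {d, h, j}  B6 = {c, d, j}  B7 = {c, d, g}  B8 = {b, d, g}
Tree: B1–B2, B2–B3, B3–B4, B4–B5, B5–B6, B6–B7, B7–B8
The largest bag has 3 vertices, giving width 2; this decomposition certifies tw(G) ≤ 2. Since d–a–e–i–f–h–j–c–g–b–d is a cycle in G, G is not acyclic. Forests are exactly the graphs of treewidth ≤ 1, so tw(G) ≥ 2. Hence tw(G) = 2 exactly.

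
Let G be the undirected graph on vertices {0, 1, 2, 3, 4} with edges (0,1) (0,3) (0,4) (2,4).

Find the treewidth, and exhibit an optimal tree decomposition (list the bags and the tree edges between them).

The largest bag has 2 vertices, giving width 1; this decomposition certifies tw(G) ≤ 1. Since G has at least one edge (e.g. 3–0), it is not an edgeless graph, so tw(G) ≥ 1. The upper and lower bounds meet at 1, so that is the treewidth.

Treewidth 1.
One such decomposition:
Bags: B1 = {0, 3}  B2 = {0, 1}  B3 = {0, 4}  B4 = {2, 4}
Tree: B1–B2, B1–B3, B3–B4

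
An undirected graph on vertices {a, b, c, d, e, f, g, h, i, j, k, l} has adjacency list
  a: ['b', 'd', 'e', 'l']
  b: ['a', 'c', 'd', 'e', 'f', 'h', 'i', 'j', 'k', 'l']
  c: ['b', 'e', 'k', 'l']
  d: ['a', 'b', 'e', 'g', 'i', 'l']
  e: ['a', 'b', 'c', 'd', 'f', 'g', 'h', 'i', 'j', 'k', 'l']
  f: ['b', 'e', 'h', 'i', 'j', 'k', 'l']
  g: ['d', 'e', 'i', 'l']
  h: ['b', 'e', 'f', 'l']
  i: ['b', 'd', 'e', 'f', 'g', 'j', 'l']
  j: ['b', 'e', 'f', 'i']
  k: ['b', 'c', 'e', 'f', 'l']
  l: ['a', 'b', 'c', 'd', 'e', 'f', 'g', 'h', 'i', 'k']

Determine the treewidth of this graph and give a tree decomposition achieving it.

Treewidth 4.
One optimal decomposition is:
Bags: B1 = {b, e, f, i, l}  B2 = {b, e, f, h, l}  B3 = {b, e, f, i, j}  B4 = {b, d, e, i, l}  B5 = {b, e, f, k, l}  B6 = {a, b, d, e, l}  B7 = {d, e, g, i, l}  B8 = {b, c, e, k, l}
Tree: B1–B2, B1–B3, B1–B4, B1–B5, B4–B6, B4–B7, B5–B8

Each bag holds 5 vertices, so the decomposition has width 4, which upper-bounds the treewidth. Conversely, {d, e, g, i, l} is a clique of size 5, and the vertices of any clique must share a bag in every tree decomposition; so some bag has ≥ 5 vertices and tw(G) ≥ 4. Combining the bounds, tw(G) = 4.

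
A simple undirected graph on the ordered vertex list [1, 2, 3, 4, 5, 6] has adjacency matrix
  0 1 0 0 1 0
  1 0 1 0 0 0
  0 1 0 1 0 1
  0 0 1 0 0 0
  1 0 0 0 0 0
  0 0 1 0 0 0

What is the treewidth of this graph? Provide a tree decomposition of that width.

Each bag holds 2 vertices, so the decomposition has width 1, which upper-bounds the treewidth. G has an edge, so its treewidth is at least 1. Therefore the treewidth is 1.

Treewidth 1.
Bags: B1 = {1, 2}  B2 = {1, 5}  B3 = {2, 3}  B4 = {3, 6}  B5 = {3, 4}
Tree: B1–B2, B1–B3, B3–B4, B3–B5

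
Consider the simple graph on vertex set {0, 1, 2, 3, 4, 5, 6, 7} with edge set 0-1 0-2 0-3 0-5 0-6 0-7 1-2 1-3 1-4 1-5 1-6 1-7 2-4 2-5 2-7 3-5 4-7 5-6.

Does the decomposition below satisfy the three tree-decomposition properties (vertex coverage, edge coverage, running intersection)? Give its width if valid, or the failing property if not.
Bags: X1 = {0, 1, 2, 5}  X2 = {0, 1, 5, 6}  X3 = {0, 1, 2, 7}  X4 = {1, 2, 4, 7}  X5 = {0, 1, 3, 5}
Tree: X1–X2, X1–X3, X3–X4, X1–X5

Checking the three conditions: (i) the bags cover all of {0, 1, 2, 3, 4, 5, 6, 7}; (ii) for each edge, some bag contains both endpoints; (iii) the bags containing any fixed vertex form a subtree. All hold, so the decomposition is valid with width 4 − 1 = 3.

Yes; width 3.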